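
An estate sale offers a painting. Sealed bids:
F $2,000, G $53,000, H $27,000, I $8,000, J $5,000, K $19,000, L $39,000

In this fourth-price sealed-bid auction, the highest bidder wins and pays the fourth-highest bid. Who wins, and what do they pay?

Fourth-price sealed-bid auction: the highest bidder wins and pays the fourth-highest bid.
Sorting bids: 53,000 (G) > 39,000 (L) > 27,000 (H) > 19,000 (K) > 8,000 (I) > 5,000 (J) > …
G is highest; pays the fourth-highest bid, $19,000.

G pays $19,000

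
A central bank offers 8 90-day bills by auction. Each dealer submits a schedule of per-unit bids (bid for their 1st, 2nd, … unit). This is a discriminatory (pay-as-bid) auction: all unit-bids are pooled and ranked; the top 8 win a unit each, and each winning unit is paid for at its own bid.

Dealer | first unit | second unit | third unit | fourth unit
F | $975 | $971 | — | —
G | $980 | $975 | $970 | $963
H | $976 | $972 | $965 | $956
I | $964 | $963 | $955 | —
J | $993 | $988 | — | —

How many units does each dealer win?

Merging the schedules and taking the best 8: 993 (J-1), 988 (J-2), 980 (G-1), 976 (H-1), 975 (F-1), 975 (G-2), 972 (H-2), 971 (F-2)
Next rejected bid: $970 (not a price — pay-as-bid).
Allocation: F 2, G 2, H 2, J 2.

F 2, G 2, H 2, J 2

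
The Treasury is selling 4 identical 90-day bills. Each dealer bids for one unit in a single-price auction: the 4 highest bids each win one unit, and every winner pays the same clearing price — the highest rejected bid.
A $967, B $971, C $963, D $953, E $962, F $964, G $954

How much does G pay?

G pays $0

Bids ranked high→low: 971 (B), 967 (A), 964 (F), 963 (C), 962 (E), 954 (G), …
Winners (4 units): B, A, F, C.
Clearing price = highest rejected bid = $962.
G does not win → pays $0.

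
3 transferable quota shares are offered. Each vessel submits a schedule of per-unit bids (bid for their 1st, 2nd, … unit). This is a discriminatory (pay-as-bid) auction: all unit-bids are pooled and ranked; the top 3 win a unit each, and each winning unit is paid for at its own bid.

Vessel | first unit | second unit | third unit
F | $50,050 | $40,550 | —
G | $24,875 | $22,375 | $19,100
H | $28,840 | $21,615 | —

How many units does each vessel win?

Pooled unit-bids ranked (top 3): 50,050 (F-1), 40,550 (F-2), 28,840 (H-1)
Next rejected bid: $24,875 (not a price — pay-as-bid).
Allocation: F 2, H 1.

F 2, H 1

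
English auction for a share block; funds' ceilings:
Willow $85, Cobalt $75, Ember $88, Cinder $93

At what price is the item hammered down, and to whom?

Ascending (English) auction: the price rises until one bidder remains; the winner pays the price at which the last rival dropped out.
Sorting limits: 93 (Cinder) > 88 (Ember) > 85 (Willow) > 75 (Cobalt)
Bidding ends when Ember exits at $88; Cinder takes it.

Cinder wins at $88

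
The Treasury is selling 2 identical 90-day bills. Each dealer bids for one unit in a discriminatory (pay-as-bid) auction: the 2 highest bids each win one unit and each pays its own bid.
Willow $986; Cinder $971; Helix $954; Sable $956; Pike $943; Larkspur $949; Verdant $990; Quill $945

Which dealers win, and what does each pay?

Bids ranked high→low: 990 (Verdant), 986 (Willow), 971 (Cinder), 956 (Sable), …
The 2 highest are Verdant, Willow.
Each winner pays its own bid: Verdant $990, Willow $986.

Verdant $990, Willow $986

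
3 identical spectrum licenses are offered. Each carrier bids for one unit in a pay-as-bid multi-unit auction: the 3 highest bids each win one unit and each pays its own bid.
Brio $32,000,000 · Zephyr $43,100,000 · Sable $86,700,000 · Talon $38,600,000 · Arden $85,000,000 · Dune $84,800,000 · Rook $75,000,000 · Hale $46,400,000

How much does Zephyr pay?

Zephyr pays $0

Bids ranked high→low: 86,700,000 (Sable), 85,000,000 (Arden), 84,800,000 (Dune), 75,000,000 (Rook), 46,400,000 (Hale), …
The 3 highest are Sable, Arden, Dune.
Zephyr does not win → $0.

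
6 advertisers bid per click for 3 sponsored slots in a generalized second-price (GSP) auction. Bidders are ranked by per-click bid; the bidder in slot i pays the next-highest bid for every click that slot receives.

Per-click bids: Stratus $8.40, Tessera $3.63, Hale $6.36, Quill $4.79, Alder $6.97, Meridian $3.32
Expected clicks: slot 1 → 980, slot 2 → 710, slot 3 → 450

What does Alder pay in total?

Alder pays $4515.60

Per-click bids in order: $8.40 (Stratus) > $6.97 (Alder) > $6.36 (Hale) > $4.79 (Quill) > …
Alder holds slot 2 → pays next bid $6.36 × 710 clicks = $4515.60.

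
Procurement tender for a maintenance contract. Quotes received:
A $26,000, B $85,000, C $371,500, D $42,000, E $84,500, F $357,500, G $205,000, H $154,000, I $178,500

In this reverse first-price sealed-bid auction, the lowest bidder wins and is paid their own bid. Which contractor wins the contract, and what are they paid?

Bids ranked: 26,000 (A) < 42,000 (D) < 84,500 (E) < 85,000 (B) < 154,000 (H) < 178,500 (I) < …
A is lowest → is paid own bid, $26,000.

A is paid $26,000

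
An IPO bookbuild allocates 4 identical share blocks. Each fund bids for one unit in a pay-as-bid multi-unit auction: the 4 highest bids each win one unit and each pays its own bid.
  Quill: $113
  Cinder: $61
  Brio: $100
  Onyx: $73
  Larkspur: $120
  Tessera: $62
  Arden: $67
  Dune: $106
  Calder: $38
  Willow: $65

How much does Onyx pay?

Onyx pays $0

Ordering the bids: 120 (Larkspur), 113 (Quill), 106 (Dune), 100 (Brio), 73 (Onyx), 67 (Arden), …
Top 4: Larkspur, Quill, Dune, Brio.
Onyx does not win → $0.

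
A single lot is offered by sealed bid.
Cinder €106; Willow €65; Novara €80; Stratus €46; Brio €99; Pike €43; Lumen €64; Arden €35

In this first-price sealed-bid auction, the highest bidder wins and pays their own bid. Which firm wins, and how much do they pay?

Cinder pays €106

Bids ranked: 106 (Cinder) > 99 (Brio) > 80 (Novara) > 65 (Willow) > 64 (Lumen) > 46 (Stratus) > …
Cinder has the highest bid and pays exactly that: €106.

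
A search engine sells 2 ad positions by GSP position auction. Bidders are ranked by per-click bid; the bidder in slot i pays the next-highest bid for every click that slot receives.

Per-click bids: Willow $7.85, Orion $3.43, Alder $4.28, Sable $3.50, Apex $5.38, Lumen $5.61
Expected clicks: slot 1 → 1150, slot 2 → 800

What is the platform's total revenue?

Per-click bids in order: $7.85 (Willow) > $5.61 (Lumen) > $5.38 (Apex) > …
Slot 1: Willow pays $5.61 × 1150 = $6451.50
Slot 2: Lumen pays $5.38 × 800 = $4304.00
Total = $10755.50

Total revenue: $10755.50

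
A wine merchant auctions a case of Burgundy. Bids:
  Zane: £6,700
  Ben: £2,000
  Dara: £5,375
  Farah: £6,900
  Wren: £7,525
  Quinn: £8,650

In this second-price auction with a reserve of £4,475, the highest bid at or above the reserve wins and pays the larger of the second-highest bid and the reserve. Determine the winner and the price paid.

Quinn pays £7,525

Second-price auction with a reserve of £4,475: the highest bid at or above the reserve wins and pays the larger of the second-highest bid and the reserve.
Bids in order: 8,650 (Quinn) > 7,525 (Wren) > 6,900 (Farah) > 6,700 (Zane) > 5,375 (Dara) > 2,000 (Ben)
Highest eligible bid: Quinn at £8,650.
max(second-highest £7,525, reserve £4,475) = £7,525; the reserve does not bind.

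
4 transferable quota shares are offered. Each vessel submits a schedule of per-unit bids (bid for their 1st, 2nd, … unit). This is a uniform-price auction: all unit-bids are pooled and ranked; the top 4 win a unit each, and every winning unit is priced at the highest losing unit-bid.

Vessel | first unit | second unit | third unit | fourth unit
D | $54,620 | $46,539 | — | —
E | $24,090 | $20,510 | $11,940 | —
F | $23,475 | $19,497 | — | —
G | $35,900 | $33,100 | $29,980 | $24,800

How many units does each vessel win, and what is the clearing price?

D 2, G 2; clearing price $29,980

Merging the schedules and taking the best 4: 54,620 (D-1), 46,539 (D-2), 35,900 (G-1), 33,100 (G-2)
The (k+1)-th unit-bid is $29,980.
Allocation: D 2, G 2.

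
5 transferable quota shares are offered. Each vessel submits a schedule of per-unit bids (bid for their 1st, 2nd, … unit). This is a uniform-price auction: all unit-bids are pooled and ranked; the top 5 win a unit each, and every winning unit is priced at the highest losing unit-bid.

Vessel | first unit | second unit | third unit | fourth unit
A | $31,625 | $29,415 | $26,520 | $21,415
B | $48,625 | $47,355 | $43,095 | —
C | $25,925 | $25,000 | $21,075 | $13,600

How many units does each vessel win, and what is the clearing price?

All unit-bids, highest first — top 5: 48,625 (B-1), 47,355 (B-2), 43,095 (B-3), 31,625 (A-1), 29,415 (A-2)
First bid not allocated: $26,520.
Allocation: A 2, B 3.

A 2, B 3; clearing price $26,520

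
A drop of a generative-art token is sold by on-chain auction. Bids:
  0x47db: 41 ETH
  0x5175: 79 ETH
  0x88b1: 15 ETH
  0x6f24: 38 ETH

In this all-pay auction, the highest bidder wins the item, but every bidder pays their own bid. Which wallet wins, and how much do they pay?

Bids ranked: 79 (0x5175) > 41 (0x47db) > 38 (0x6f24) > 15 (0x88b1)
0x5175 is highest and takes the item; every bidder forfeits their bid.

0x5175 pays 79 ETH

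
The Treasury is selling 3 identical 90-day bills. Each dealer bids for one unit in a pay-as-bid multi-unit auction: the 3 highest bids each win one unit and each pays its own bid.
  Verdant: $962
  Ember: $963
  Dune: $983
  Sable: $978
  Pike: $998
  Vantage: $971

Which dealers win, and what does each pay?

Bids ranked high→low: 998 (Pike), 983 (Dune), 978 (Sable), 971 (Vantage), 963 (Ember), …
Top 3: Pike, Dune, Sable.
Each winner pays its own bid: Pike $998, Dune $983, Sable $978.

Pike $998, Dune $983, Sable $978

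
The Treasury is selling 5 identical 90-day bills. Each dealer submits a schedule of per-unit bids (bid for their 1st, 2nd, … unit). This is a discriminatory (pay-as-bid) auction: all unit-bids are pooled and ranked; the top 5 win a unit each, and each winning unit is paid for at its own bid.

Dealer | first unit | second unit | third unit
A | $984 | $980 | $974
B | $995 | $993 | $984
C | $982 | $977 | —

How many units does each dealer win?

A 1, B 3, C 1

Merging the schedules and taking the best 5: 995 (B-1), 993 (B-2), 984 (A-1), 984 (B-3), 982 (C-1)
Next rejected bid: $980 (not a price — pay-as-bid).
Allocation: A 1, B 3, C 1.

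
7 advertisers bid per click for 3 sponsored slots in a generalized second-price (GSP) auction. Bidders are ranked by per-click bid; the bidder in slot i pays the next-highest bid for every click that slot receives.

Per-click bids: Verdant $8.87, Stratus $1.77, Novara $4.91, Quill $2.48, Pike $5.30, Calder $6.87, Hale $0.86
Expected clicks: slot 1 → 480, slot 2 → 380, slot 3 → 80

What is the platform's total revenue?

Total revenue: $5704.40

Ranked by bid: $8.87 (Verdant) > $6.87 (Calder) > $5.30 (Pike) > $4.91 (Novara) > …
Slot 1: Verdant pays $6.87 × 480 = $3297.60
Slot 2: Calder pays $5.30 × 380 = $2014.00
Slot 3: Pike pays $4.91 × 80 = $392.80
Total = $5704.40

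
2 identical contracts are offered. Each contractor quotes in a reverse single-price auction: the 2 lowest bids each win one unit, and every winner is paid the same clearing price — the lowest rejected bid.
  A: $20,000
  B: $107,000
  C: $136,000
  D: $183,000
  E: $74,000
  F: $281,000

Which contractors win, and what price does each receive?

A, E; each is paid $107,000

Bids ranked low→high: 20,000 (A), 74,000 (E), 107,000 (B), 136,000 (C), …
Winners (2 units): A, E.
Clearing price = lowest rejected bid = $107,000.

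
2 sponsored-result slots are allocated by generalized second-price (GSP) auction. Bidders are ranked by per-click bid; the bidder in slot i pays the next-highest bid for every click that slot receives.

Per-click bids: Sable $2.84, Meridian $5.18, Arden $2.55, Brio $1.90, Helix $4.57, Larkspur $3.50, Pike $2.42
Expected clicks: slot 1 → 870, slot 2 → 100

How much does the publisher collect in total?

Total revenue: $4325.90

Ranked by bid: $5.18 (Meridian) > $4.57 (Helix) > $3.50 (Larkspur) > …
Slot 1: Meridian pays $4.57 × 870 = $3975.90
Slot 2: Helix pays $3.50 × 100 = $350.00
Total = $4325.90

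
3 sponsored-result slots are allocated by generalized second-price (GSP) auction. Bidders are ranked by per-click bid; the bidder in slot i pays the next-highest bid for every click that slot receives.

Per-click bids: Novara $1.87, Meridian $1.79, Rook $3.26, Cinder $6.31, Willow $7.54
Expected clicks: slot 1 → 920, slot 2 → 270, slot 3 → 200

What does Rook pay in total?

Sorting advertisers: $7.54 (Willow) > $6.31 (Cinder) > $3.26 (Rook) > $1.87 (Novara) > …
Rook holds slot 3 → pays next bid $1.87 × 200 clicks = $374.00.

Rook pays $374.00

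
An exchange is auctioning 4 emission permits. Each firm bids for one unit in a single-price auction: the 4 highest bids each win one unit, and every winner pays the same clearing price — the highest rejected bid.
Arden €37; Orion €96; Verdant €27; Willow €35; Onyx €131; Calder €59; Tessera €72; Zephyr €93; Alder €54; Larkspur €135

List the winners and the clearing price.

Ordering the bids: 135 (Larkspur), 131 (Onyx), 96 (Orion), 93 (Zephyr), 72 (Tessera), 59 (Calder), …
Top 4: Larkspur, Onyx, Orion, Zephyr.
Clearing price = highest rejected bid = €72.

Larkspur, Onyx, Orion, Zephyr; each pays €72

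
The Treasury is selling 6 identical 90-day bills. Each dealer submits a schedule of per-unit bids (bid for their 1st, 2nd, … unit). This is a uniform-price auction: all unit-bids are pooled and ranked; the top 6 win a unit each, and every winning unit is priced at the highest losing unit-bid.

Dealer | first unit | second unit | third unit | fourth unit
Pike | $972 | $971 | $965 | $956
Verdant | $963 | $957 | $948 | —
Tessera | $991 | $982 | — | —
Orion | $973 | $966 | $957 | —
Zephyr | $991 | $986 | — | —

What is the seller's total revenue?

Pooled unit-bids ranked (top 6): 991 (Tessera-1), 991 (Zephyr-1), 986 (Zephyr-2), 982 (Tessera-2), 973 (Orion-1), 972 (Pike-1)
Highest rejected unit-bid = $971.
Allocation: Orion 1, Pike 1, Tessera 2, Zephyr 2. Every unit priced at $971.
Revenue = 6 × 971 = $5,826.

Total revenue: $5,826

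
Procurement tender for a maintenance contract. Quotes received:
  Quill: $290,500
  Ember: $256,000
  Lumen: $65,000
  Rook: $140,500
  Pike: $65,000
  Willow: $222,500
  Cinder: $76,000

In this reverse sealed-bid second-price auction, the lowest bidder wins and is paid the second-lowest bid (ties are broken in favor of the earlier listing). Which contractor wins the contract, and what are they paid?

Bids in order: 65,000 (Lumen) < 65,000 (Pike) < 76,000 (Cinder) < 140,500 (Rook) < 222,500 (Willow) < 256,000 (Ember) < …
Tie at $65,000 → Lumen wins by tie-break.
Lumen is lowest; is paid the second-lowest bid, $65,000.

Lumen is paid $65,000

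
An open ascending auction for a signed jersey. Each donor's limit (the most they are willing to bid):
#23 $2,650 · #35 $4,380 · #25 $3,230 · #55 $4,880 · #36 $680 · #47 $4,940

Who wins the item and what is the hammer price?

#47 wins at $4,880

Sorting limits: 4,940 (#47) > 4,880 (#55) > 4,380 (#35) > 3,230 (#25) > 2,650 (#23) > 680 (#36)
Bidding ends when #55 exits at $4,880; #47 takes it.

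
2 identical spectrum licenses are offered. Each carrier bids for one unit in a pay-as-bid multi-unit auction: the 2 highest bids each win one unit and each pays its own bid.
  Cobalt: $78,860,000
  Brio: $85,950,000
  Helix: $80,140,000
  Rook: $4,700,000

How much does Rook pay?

Rook pays $0

Ordering the bids: 85,950,000 (Brio), 80,140,000 (Helix), 78,860,000 (Cobalt), 4,700,000 (Rook)
Top 2: Brio, Helix.
Rook does not win → $0.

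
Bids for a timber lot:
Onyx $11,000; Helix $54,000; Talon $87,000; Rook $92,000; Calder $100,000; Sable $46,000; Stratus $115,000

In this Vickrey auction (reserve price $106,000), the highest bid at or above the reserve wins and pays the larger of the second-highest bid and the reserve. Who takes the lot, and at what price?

Sorting bids: 115,000 (Stratus) > 100,000 (Calder) > 92,000 (Rook) > 87,000 (Talon) > 54,000 (Helix) > 46,000 (Sable) > …
Highest eligible bid: Stratus at $115,000.
max(second-highest $100,000, reserve $106,000) = $106,000.

Stratus pays $106,000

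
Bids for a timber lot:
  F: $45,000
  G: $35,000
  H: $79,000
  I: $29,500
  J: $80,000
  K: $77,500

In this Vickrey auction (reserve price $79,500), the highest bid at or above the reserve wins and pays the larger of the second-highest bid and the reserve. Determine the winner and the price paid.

Bids in order: 80,000 (J) > 79,000 (H) > 77,500 (K) > 45,000 (F) > 35,000 (G) > 29,500 (I)
J has the top bid at or above the reserve ($80,000).
max(second-highest $79,000, reserve $79,500) = $79,500.

J pays $79,500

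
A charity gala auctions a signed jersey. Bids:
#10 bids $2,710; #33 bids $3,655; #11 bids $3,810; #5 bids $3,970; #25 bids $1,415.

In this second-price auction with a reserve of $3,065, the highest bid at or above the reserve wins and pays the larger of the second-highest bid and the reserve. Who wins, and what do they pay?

Bids in order: 3,970 (#5) > 3,810 (#11) > 3,655 (#33) > 2,710 (#10) > 1,415 (#25)
#5 has the top bid at or above the reserve ($3,970).
Second-highest bid $3,810 exceeds the reserve $3,065 → payment $3,810.

#5 pays $3,810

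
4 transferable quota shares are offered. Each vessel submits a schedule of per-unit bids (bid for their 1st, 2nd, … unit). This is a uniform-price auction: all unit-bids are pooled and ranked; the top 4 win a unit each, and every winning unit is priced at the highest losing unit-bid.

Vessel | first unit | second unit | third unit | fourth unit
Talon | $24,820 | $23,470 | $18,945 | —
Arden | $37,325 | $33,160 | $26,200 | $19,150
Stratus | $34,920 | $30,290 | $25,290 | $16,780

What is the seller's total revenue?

Total revenue: $104,800

All unit-bids, highest first — top 4: 37,325 (Arden-1), 34,920 (Stratus-1), 33,160 (Arden-2), 30,290 (Stratus-2)
Highest rejected unit-bid = $26,200.
Allocation: Arden 2, Stratus 2. Every unit priced at $26,200.
Revenue = 4 × 26,200 = $104,800.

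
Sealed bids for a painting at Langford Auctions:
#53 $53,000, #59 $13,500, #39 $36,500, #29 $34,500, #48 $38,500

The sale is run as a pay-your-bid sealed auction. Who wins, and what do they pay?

Rule: the highest bidder wins and pays their own bid.
Bids in order: 53,000 (#53) > 38,500 (#48) > 36,500 (#39) > 34,500 (#29) > 13,500 (#59)
#53 has the highest bid and pays exactly that: $53,000.

#53 pays $53,000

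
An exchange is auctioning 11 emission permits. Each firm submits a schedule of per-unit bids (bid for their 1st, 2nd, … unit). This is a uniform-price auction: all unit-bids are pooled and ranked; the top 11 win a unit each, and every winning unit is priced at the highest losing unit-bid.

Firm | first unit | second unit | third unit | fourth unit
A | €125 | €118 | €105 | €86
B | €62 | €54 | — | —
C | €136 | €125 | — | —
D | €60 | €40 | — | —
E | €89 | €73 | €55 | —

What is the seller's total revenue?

Total revenue: €594

Pooled unit-bids ranked (top 11): 136 (C-1), 125 (A-1), 125 (C-2), 118 (A-2), 105 (A-3), 89 (E-1), 86 (A-4), 73 (E-2), 62 (B-1), 60 (D-1), 55 (E-3)
First bid not allocated: €54.
Allocation: A 4, B 1, C 2, D 1, E 3. Every unit priced at €54.
Revenue = 11 × 54 = €594.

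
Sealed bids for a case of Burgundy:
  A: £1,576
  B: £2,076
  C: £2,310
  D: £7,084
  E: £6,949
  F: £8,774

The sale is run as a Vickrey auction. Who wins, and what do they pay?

Sorting bids: 8,774 (F) > 7,084 (D) > 6,949 (E) > 2,310 (C) > 2,076 (B) > 1,576 (A)
F wins with the highest bid; price is set by the runner-up at £7,084.

F pays £7,084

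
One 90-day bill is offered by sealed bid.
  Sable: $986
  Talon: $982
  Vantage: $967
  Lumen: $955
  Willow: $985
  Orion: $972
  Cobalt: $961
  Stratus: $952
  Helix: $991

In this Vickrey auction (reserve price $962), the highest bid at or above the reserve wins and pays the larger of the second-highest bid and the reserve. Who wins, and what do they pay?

Helix pays $986

Vickrey auction (reserve price $962): the highest bid at or above the reserve wins and pays the larger of the second-highest bid and the reserve.
Bids ranked: 991 (Helix) > 986 (Sable) > 985 (Willow) > 982 (Talon) > 972 (Orion) > 967 (Vantage) > …
Highest eligible bid: Helix at $991.
Second-highest bid $986 exceeds the reserve $962 → payment $986.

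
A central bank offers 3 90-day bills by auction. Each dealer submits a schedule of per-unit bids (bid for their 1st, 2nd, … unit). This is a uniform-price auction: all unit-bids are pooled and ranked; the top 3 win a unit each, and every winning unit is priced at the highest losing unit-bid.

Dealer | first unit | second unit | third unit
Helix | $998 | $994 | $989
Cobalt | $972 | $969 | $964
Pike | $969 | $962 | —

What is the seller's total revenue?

Total revenue: $2,916

All unit-bids, highest first — top 3: 998 (Helix-1), 994 (Helix-2), 989 (Helix-3)
The (k+1)-th unit-bid is $972.
Allocation: Helix 3. Every unit priced at $972.
Revenue = 3 × 972 = $2,916.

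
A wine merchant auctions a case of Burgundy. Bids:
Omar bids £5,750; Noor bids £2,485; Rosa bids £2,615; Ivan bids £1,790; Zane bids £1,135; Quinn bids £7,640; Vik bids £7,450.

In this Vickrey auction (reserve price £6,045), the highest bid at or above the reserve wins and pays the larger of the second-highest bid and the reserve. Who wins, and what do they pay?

Vickrey auction (reserve price £6,045): the highest bid at or above the reserve wins and pays the larger of the second-highest bid and the reserve.
Sorting bids: 7,640 (Quinn) > 7,450 (Vik) > 5,750 (Omar) > 2,615 (Rosa) > 2,485 (Noor) > 1,790 (Ivan) > …
Quinn has the top bid at or above the reserve (£7,640).
Second-highest bid £7,450 exceeds the reserve £6,045 → payment £7,450.

Quinn pays £7,450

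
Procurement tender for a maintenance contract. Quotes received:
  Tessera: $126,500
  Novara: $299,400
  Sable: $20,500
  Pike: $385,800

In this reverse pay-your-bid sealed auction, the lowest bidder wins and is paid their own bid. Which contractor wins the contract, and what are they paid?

Sable is paid $20,500

Reverse pay-your-bid sealed auction: the lowest bidder wins and is paid their own bid.
Bids in order: 20,500 (Sable) < 126,500 (Tessera) < 299,400 (Novara) < 385,800 (Pike)
Sable has the lowest bid and is paid exactly that: $20,500.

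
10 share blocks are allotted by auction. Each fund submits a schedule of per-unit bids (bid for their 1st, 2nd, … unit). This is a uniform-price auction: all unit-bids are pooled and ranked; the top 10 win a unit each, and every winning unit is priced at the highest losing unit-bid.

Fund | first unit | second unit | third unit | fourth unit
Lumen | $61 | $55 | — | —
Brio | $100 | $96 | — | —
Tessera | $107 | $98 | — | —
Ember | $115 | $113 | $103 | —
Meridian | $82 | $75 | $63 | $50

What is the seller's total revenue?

Pooled unit-bids ranked (top 10): 115 (Ember-1), 113 (Ember-2), 107 (Tessera-1), 103 (Ember-3), 100 (Brio-1), 98 (Tessera-2), 96 (Brio-2), 82 (Meridian-1), 75 (Meridian-2), 63 (Meridian-3)
Highest rejected unit-bid = $61.
Allocation: Brio 2, Ember 3, Meridian 3, Tessera 2. Every unit priced at $61.
Revenue = 10 × 61 = $610.

Total revenue: $610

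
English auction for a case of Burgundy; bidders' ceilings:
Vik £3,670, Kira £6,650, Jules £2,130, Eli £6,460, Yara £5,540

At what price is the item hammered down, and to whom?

Kira wins at £6,460

Rule: the price rises until one bidder remains; the winner pays the price at which the last rival dropped out.
Sorting limits: 6,650 (Kira) > 6,460 (Eli) > 5,540 (Yara) > 3,670 (Vik) > 2,130 (Jules)
Bidding ends when Eli exits at £6,460; Kira takes it.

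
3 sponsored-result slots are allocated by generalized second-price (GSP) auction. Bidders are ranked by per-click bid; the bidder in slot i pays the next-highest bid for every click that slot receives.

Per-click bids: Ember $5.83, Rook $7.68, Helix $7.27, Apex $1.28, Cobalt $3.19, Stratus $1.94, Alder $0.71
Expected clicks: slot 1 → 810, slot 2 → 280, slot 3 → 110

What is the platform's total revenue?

Total revenue: $7872.00

Per-click bids in order: $7.68 (Rook) > $7.27 (Helix) > $5.83 (Ember) > $3.19 (Cobalt) > …
Slot 1: Rook pays $7.27 × 810 = $5888.70
Slot 2: Helix pays $5.83 × 280 = $1632.40
Slot 3: Ember pays $3.19 × 110 = $350.90
Total = $7872.00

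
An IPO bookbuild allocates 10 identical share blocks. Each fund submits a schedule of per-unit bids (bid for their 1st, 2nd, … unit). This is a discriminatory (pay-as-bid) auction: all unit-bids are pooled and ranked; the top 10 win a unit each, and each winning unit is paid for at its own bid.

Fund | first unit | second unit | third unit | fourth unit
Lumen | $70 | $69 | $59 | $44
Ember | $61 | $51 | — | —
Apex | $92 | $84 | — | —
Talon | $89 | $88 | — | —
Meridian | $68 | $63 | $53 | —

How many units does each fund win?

Apex 2, Ember 1, Lumen 3, Meridian 2, Talon 2

Pooled unit-bids ranked (top 10): 92 (Apex-1), 89 (Talon-1), 88 (Talon-2), 84 (Apex-2), 70 (Lumen-1), 69 (Lumen-2), 68 (Meridian-1), 63 (Meridian-2), 61 (Ember-1), 59 (Lumen-3)
Next rejected bid: $53 (not a price — pay-as-bid).
Allocation: Apex 2, Ember 1, Lumen 3, Meridian 2, Talon 2.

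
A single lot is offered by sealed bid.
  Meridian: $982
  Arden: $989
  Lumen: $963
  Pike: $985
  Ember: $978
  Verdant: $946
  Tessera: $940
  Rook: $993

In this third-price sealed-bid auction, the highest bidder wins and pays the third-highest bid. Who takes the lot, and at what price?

Bids in order: 993 (Rook) > 989 (Arden) > 985 (Pike) > 982 (Meridian) > 978 (Ember) > 963 (Lumen) > …
Rook wins; payment is bid #3 in the ranking = $985.

Rook pays $985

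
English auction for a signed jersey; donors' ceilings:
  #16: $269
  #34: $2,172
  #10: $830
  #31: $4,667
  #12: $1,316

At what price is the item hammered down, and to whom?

#31 wins at $2,172

Limits in order: 4,667 (#31) > 2,172 (#34) > 1,316 (#12) > 830 (#10) > 269 (#16)
Once the price passes $2,172, only #31 is left; the hammer falls at #34's limit of $2,172.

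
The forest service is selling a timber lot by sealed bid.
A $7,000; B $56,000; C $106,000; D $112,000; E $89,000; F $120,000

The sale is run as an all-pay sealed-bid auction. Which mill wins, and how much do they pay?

Bids ranked: 120,000 (F) > 112,000 (D) > 106,000 (C) > 89,000 (E) > 56,000 (B) > 7,000 (A)
F wins with the top bid; all bids are sunk regardless.

F pays $120,000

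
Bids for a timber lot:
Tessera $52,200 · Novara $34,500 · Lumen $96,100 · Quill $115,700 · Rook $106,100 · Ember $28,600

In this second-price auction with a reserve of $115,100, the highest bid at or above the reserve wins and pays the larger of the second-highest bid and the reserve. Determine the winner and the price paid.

Quill pays $115,100

Rule: the highest bid at or above the reserve wins and pays the larger of the second-highest bid and the reserve.
Bids in order: 115,700 (Quill) > 106,100 (Rook) > 96,100 (Lumen) > 52,200 (Tessera) > 34,500 (Novara) > 28,600 (Ember)
Highest eligible bid: Quill at $115,700.
Second-highest bid $106,100 is below the reserve $115,100, so the reserve binds → payment $115,100.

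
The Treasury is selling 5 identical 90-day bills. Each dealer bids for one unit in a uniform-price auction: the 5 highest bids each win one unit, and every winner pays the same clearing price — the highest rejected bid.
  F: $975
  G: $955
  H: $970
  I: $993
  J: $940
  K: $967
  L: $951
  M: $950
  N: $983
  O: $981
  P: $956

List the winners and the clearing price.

I, N, O, F, H; each pays $967

Sorting: 993 (I), 983 (N), 981 (O), 975 (F), 970 (H), 967 (K), 956 (P), …
The 5 highest are I, N, O, F, H.
Highest unsuccessful bid: $967 → clearing price.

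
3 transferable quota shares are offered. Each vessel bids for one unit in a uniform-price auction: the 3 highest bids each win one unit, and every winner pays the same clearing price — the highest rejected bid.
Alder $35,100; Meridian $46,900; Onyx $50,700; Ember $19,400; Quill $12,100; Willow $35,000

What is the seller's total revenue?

Total revenue: $105,000

Ordering the bids: 50,700 (Onyx), 46,900 (Meridian), 35,100 (Alder), 35,000 (Willow), 19,400 (Ember), …
The 3 highest are Onyx, Meridian, Alder.
Clearing price = highest rejected bid = $35,000.
Total revenue = 3 × $35,000 = $105,000.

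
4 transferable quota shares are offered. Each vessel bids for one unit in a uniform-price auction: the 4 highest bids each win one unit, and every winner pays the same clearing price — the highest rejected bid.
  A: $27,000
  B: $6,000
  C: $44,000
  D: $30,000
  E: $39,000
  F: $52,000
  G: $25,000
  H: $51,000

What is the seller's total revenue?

Total revenue: $120,000

Ordering the bids: 52,000 (F), 51,000 (H), 44,000 (C), 39,000 (E), 30,000 (D), 27,000 (A), …
The 4 highest are F, H, C, E.
Highest unsuccessful bid: $30,000 → clearing price.
Total revenue = 4 × $30,000 = $120,000.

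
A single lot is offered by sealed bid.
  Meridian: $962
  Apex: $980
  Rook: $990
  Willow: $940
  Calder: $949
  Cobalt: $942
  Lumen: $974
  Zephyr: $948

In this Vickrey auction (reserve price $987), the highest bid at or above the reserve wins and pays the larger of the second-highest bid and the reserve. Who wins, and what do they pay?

Rook pays $987

Bids ranked: 990 (Rook) > 980 (Apex) > 974 (Lumen) > 962 (Meridian) > 949 (Calder) > 948 (Zephyr) > …
Rook has the top bid at or above the reserve ($990).
max(second-highest $980, reserve $987) = $987.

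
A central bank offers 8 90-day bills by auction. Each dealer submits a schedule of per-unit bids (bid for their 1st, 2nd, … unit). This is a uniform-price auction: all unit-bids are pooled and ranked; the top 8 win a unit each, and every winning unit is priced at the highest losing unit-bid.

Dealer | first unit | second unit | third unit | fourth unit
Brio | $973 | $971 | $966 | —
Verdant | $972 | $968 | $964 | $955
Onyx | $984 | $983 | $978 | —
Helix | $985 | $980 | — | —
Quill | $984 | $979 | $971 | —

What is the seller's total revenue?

Pooled unit-bids ranked (top 8): 985 (Helix-1), 984 (Onyx-1), 984 (Quill-1), 983 (Onyx-2), 980 (Helix-2), 979 (Quill-2), 978 (Onyx-3), 973 (Brio-1)
First bid not allocated: $972.
Allocation: Brio 1, Helix 2, Onyx 3, Quill 2. Every unit priced at $972.
Revenue = 8 × 972 = $7,776.

Total revenue: $7,776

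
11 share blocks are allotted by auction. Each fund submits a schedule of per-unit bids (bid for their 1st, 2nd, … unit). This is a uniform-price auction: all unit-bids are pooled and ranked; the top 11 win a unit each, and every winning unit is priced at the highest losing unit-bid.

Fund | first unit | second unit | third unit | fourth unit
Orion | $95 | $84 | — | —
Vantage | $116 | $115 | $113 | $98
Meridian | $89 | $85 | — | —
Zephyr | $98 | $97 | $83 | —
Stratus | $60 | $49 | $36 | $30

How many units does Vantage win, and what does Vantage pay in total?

Vantage: 4 units, pays $240

All unit-bids, highest first — top 11: 116 (Vantage-1), 115 (Vantage-2), 113 (Vantage-3), 98 (Vantage-4), 98 (Zephyr-1), 97 (Zephyr-2), 95 (Orion-1), 89 (Meridian-1), 85 (Meridian-2), 84 (Orion-2), 83 (Zephyr-3)
The (k+1)-th unit-bid is $60.
Vantage wins 4 unit(s) at $60 each.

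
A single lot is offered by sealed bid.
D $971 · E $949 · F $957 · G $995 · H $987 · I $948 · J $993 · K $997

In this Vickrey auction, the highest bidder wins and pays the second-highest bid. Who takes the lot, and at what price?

K pays $995

Vickrey auction: the highest bidder wins and pays the second-highest bid.
Sorting bids: 997 (K) > 995 (G) > 993 (J) > 987 (H) > 971 (D) > 957 (F) > …
K wins with the highest bid; price is set by the runner-up at $995.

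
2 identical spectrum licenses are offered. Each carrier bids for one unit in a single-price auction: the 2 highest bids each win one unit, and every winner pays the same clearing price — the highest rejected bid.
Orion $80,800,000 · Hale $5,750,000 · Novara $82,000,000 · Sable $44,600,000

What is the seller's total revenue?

Total revenue: $89,200,000

Bids ranked high→low: 82,000,000 (Novara), 80,800,000 (Orion), 44,600,000 (Sable), 5,750,000 (Hale)
Winners (2 units): Novara, Orion.
Highest unsuccessful bid: $44,600,000 → clearing price.
Total revenue = 2 × $44,600,000 = $89,200,000.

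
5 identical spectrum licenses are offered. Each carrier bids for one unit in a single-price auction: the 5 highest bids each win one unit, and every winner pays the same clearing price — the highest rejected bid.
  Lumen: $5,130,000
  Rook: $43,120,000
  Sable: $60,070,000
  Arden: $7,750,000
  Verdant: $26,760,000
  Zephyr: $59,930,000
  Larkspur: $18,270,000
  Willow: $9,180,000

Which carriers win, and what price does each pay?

Sorting: 60,070,000 (Sable), 59,930,000 (Zephyr), 43,120,000 (Rook), 26,760,000 (Verdant), 18,270,000 (Larkspur), 9,180,000 (Willow), 7,750,000 (Arden), …
Winners (5 units): Sable, Zephyr, Rook, Verdant, Larkspur.
Clearing price = highest rejected bid = $9,180,000.

Sable, Zephyr, Rook, Verdant, Larkspur; each pays $9,180,000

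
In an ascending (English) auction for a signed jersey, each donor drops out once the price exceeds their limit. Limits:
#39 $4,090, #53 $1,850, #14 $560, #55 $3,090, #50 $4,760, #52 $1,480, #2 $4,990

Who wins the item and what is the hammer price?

#2 wins at $4,760

Rule: the price rises until one bidder remains; the winner pays the price at which the last rival dropped out.
Sorting limits: 4,990 (#2) > 4,760 (#50) > 4,090 (#39) > 3,090 (#55) > 1,850 (#53) > 1,480 (#52) > …
Once the price passes $4,760, only #2 is left; the hammer falls at #50's limit of $4,760.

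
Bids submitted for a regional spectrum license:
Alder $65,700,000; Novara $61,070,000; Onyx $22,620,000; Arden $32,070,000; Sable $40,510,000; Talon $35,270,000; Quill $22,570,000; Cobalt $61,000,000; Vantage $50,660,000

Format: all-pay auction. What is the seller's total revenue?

Total revenue: $391,470,000

Bids in order: 65,700,000 (Alder) > 61,070,000 (Novara) > 61,000,000 (Cobalt) > 50,660,000 (Vantage) > 40,510,000 (Sable) > 35,270,000 (Talon) > …
Every bidder forfeits their bid regardless of winning.
Revenue = 65,700,000 + 61,070,000 + 22,620,000 + 32,070,000 + 40,510,000 + 35,270,000 + 22,570,000 + 61,000,000 + 50,660,000 = $391,470,000.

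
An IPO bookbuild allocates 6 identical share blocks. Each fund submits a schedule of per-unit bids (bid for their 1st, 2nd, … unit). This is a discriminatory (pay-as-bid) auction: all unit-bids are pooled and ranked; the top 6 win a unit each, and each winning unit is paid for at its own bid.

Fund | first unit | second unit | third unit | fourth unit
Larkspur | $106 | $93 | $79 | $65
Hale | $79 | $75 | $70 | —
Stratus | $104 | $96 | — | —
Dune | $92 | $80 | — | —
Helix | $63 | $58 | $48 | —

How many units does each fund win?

Merging the schedules and taking the best 6: 106 (Larkspur-1), 104 (Stratus-1), 96 (Stratus-2), 93 (Larkspur-2), 92 (Dune-1), 80 (Dune-2)
Next rejected bid: $79 (not a price — pay-as-bid).
Allocation: Dune 2, Larkspur 2, Stratus 2.

Dune 2, Larkspur 2, Stratus 2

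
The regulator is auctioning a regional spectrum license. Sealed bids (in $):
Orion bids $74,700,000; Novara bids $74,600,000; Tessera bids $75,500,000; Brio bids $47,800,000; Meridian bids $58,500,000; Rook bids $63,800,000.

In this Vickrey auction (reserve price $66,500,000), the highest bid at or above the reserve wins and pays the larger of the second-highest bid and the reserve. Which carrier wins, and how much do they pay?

Tessera pays $74,700,000

Sorting bids: 75,500,000 (Tessera) > 74,700,000 (Orion) > 74,600,000 (Novara) > 63,800,000 (Rook) > 58,500,000 (Meridian) > 47,800,000 (Brio)
Tessera has the top bid at or above the reserve ($75,500,000).
max(second-highest $74,700,000, reserve $66,500,000) = $74,700,000; the reserve does not bind.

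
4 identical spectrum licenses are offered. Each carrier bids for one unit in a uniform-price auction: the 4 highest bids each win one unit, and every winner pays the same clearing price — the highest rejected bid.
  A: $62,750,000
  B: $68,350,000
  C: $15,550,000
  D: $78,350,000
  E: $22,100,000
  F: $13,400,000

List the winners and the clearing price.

Bids ranked high→low: 78,350,000 (D), 68,350,000 (B), 62,750,000 (A), 22,100,000 (E), 15,550,000 (C), 13,400,000 (F)
The 4 highest are D, B, A, E.
Clearing price = highest rejected bid = $15,550,000.

D, B, A, E; each pays $15,550,000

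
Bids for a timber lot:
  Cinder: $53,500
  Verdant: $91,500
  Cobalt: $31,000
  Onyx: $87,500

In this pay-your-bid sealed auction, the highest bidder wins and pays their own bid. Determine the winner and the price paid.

Verdant pays $91,500

Bids ranked: 91,500 (Verdant) > 87,500 (Onyx) > 53,500 (Cinder) > 31,000 (Cobalt)
First-price: Verdant pays what they bid, $91,500.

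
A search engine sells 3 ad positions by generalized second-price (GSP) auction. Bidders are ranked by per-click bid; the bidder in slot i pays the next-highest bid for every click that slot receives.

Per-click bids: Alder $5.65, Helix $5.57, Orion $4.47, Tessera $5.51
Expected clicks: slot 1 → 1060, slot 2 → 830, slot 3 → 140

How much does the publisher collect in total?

Ranked by bid: $5.65 (Alder) > $5.57 (Helix) > $5.51 (Tessera) > $4.47 (Orion)
Slot 1: Alder pays $5.57 × 1060 = $5904.20
Slot 2: Helix pays $5.51 × 830 = $4573.30
Slot 3: Tessera pays $4.47 × 140 = $625.80
Total = $11103.30

Total revenue: $11103.30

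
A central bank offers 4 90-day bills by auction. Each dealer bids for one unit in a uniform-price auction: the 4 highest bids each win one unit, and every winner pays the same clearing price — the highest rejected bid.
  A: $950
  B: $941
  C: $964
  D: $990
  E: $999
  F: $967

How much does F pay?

Ordering the bids: 999 (E), 990 (D), 967 (F), 964 (C), 950 (A), 941 (B)
Winners (4 units): E, D, F, C.
Highest unsuccessful bid: $950 → clearing price.
F wins → pays $950.

F pays $950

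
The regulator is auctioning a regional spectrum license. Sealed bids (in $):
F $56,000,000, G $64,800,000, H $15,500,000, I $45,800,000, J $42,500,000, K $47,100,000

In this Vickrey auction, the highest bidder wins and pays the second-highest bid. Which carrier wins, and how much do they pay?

G pays $56,000,000

Bids ranked: 64,800,000 (G) > 56,000,000 (F) > 47,100,000 (K) > 45,800,000 (I) > 42,500,000 (J) > 15,500,000 (H)
Second-price: G pays F's bid of $56,000,000.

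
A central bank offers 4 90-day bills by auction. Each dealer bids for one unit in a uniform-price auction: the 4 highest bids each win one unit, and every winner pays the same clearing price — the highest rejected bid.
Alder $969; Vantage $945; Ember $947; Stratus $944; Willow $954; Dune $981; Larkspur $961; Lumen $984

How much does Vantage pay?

Vantage pays $0

Ordering the bids: 984 (Lumen), 981 (Dune), 969 (Alder), 961 (Larkspur), 954 (Willow), 947 (Ember), …
Winners (4 units): Lumen, Dune, Alder, Larkspur.
First losing bid is Willow's $954, which sets the uniform price.
Vantage does not win → pays $0.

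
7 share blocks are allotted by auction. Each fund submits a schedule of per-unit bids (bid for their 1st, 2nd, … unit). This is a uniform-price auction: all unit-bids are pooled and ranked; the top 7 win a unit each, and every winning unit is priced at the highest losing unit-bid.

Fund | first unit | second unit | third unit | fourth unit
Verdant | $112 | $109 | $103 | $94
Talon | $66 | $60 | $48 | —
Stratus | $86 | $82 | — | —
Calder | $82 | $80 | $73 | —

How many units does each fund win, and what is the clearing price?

Merging the schedules and taking the best 7: 112 (Verdant-1), 109 (Verdant-2), 103 (Verdant-3), 94 (Verdant-4), 86 (Stratus-1), 82 (Stratus-2), 82 (Calder-1)
Highest rejected unit-bid = $80.
Allocation: Calder 1, Stratus 2, Verdant 4.

Calder 1, Stratus 2, Verdant 4; clearing price $80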